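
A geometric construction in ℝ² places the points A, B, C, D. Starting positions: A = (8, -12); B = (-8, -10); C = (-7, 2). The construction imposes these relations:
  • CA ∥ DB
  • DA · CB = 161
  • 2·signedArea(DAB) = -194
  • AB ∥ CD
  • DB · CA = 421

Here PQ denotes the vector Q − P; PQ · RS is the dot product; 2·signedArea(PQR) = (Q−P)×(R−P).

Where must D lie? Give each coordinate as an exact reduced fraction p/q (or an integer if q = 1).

1. D_x = -23  [CA ∥ DB ∩ AB ∥ CD]
2. D_y = 4  [CA ∥ DB ∩ AB ∥ CD]
   → D = (-23, 4)

D = (-23, 4)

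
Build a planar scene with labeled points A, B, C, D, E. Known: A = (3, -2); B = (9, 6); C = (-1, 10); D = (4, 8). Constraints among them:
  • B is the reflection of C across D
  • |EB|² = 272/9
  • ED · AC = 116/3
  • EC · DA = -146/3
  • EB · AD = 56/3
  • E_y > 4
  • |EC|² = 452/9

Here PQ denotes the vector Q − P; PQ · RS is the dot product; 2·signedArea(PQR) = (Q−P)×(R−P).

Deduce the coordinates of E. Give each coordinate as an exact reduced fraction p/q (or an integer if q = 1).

E = (11/3, 14/3)

1. E_x = 11/3  [ED · AC = 116/3 ∩ EB · AD = 56/3]
2. E_y = 14/3  [ED · AC = 116/3 ∩ EB · AD = 56/3]
   → E = (11/3, 14/3)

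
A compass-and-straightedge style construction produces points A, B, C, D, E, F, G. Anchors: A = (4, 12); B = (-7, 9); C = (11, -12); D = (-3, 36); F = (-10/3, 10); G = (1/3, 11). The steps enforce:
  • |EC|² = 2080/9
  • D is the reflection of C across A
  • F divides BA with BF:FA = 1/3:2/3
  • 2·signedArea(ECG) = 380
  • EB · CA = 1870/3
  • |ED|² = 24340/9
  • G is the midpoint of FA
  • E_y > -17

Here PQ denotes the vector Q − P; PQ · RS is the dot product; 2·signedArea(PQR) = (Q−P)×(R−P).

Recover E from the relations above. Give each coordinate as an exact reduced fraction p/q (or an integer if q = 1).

E = (-11/3, -16)

1. E_x = -11/3  [2·signedArea(ECG) = 380 ∩ EB · CA = 1870/3]
2. E_y = -16  [2·signedArea(ECG) = 380 ∩ EB · CA = 1870/3]
   → E = (-11/3, -16)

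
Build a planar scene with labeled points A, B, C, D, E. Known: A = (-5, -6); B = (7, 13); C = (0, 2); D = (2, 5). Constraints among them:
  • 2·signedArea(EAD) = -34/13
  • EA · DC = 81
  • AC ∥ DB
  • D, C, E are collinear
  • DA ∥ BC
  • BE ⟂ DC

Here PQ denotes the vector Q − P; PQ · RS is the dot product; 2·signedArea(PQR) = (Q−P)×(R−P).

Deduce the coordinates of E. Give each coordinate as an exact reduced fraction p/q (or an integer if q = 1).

1. E_x = 94/13  [D, C, E are collinear ∩ BE ⟂ DC]
2. E_y = 167/13  [D, C, E are collinear ∩ BE ⟂ DC]
   → E = (94/13, 167/13)

E = (94/13, 167/13)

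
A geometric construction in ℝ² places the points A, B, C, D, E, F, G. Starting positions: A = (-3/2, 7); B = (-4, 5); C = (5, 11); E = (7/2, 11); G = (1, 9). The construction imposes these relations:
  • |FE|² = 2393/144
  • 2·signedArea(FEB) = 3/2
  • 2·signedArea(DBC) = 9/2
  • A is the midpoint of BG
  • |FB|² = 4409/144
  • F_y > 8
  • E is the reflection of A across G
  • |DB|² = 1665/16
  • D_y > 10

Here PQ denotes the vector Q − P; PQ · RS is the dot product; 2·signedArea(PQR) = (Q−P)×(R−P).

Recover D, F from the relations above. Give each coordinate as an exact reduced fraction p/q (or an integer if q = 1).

D = (17/4, 11)
F = (5/12, 25/3)

1. D_x = 17/4  [line -6·x + 9·y + -147/2 = 0 ∩ |DB|² = 1665/16]
2. D_y = 11  [line -6·x + 9·y + -147/2 = 0 ∩ |DB|² = 1665/16]
   → D = (17/4, 11)
3. F_x = 5/12  [line 6·x + -15/2·y + 60 = 0 ∩ |FB|² = 4409/144]
4. F_y = 25/3  [line 6·x + -15/2·y + 60 = 0 ∩ |FB|² = 4409/144]
   → F = (5/12, 25/3)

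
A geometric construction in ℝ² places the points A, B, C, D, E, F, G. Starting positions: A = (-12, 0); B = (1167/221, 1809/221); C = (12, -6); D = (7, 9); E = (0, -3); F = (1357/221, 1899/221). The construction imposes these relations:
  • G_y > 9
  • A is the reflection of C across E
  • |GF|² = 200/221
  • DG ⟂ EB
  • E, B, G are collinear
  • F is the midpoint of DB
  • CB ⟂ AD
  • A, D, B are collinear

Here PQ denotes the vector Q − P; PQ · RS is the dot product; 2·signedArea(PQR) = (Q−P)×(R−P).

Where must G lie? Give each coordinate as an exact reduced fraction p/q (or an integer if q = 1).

1. G_x = 4905679/830297  [E, B, G are collinear ∩ DG ⟂ EB]
2. G_y = 7900573/830297  [E, B, G are collinear ∩ DG ⟂ EB]
   → G = (4905679/830297, 7900573/830297)

G = (4905679/830297, 7900573/830297)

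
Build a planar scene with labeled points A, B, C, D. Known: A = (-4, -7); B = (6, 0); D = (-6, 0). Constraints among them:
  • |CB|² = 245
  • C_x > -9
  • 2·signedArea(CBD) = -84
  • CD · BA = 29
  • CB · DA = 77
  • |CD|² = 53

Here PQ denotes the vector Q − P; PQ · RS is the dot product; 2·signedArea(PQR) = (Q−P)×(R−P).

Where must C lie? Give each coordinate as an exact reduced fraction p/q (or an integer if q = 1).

C = (-8, 7)

1. C_x = -8  [CB · DA = 77 ∩ CD · BA = 29]
2. C_y = 7  [CB · DA = 77 ∩ CD · BA = 29]
   → C = (-8, 7)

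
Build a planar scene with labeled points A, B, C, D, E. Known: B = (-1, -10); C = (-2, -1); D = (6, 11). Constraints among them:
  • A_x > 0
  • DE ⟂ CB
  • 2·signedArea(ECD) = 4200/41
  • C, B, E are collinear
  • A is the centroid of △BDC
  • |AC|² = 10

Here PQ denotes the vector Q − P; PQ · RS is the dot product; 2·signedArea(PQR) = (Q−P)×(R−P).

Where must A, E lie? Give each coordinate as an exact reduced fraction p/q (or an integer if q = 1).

A = (1, 0)
E = (-132/41, 409/41)

1. A_x = 1  [A is the centroid of △BDC]
2. A_y = 0  [A is the centroid of △BDC]
   → A = (1, 0)
3. E_x = -132/41  [C, B, E are collinear ∩ DE ⟂ CB]
4. E_y = 409/41  [C, B, E are collinear ∩ DE ⟂ CB]
   → E = (-132/41, 409/41)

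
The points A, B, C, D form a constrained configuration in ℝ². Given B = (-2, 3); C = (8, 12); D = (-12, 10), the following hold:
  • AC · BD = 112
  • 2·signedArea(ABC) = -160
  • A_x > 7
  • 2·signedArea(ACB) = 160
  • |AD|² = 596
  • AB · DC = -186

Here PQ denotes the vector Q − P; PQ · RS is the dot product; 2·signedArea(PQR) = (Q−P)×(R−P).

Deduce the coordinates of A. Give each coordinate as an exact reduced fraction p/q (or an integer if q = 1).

A = (8, -4)

1. A_x = 8  [AC · BD = 112 ∩ 2·signedArea(ACB) = 160]
2. A_y = -4  [AC · BD = 112 ∩ 2·signedArea(ACB) = 160]
   → A = (8, -4)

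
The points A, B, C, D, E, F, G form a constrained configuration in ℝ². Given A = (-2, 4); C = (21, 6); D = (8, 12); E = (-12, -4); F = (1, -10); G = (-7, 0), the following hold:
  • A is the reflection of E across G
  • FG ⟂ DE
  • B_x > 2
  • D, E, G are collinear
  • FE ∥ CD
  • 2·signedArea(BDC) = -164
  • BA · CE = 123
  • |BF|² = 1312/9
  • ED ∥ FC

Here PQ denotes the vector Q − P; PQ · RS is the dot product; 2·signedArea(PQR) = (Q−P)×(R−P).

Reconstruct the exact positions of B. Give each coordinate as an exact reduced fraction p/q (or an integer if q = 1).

1. B_x = 7/3  [BA · CE = 123 ∩ 2·signedArea(BDC) = -164]
2. B_y = 2  [BA · CE = 123 ∩ 2·signedArea(BDC) = -164]
   → B = (7/3, 2)

B = (7/3, 2)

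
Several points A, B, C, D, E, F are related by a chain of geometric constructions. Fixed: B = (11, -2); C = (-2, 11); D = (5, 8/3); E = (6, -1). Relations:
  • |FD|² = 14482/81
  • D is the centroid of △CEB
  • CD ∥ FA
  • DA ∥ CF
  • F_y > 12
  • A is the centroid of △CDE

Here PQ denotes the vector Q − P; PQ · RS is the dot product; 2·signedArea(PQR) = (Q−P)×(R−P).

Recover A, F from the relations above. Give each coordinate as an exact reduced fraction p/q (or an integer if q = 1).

A = (3, 38/9)
F = (-4, 113/9)

1. A_x = 3  [A is the centroid of △CDE]
2. A_y = 38/9  [A is the centroid of △CDE]
   → A = (3, 38/9)
3. F_x = -4  [CD ∥ FA ∩ DA ∥ CF]
4. F_y = 113/9  [CD ∥ FA ∩ DA ∥ CF]
   → F = (-4, 113/9)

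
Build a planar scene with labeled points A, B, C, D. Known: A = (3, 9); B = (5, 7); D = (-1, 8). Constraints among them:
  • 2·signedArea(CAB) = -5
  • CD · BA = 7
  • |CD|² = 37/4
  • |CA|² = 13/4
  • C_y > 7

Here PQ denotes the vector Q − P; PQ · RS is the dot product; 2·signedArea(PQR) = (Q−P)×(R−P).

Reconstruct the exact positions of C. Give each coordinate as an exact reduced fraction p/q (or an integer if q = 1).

1. C_x = 2  [2·signedArea(CAB) = -5 ∩ CD · BA = 7]
2. C_y = 15/2  [2·signedArea(CAB) = -5 ∩ CD · BA = 7]
   → C = (2, 15/2)

C = (2, 15/2)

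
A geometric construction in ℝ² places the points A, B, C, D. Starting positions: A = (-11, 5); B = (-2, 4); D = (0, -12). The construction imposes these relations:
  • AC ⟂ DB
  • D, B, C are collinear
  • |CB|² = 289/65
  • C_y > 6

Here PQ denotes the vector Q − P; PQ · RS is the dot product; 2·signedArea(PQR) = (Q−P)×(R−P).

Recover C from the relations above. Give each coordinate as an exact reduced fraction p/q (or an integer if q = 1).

1. C_x = -147/65  [D, B, C are collinear ∩ AC ⟂ DB]
2. C_y = 396/65  [D, B, C are collinear ∩ AC ⟂ DB]
   → C = (-147/65, 396/65)

C = (-147/65, 396/65)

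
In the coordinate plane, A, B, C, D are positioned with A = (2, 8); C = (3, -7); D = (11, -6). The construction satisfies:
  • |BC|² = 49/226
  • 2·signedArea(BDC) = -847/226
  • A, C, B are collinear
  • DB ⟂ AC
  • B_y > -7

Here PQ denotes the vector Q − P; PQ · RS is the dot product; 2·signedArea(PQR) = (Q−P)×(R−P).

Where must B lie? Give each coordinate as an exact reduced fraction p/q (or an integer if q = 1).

1. B_x = 671/226  [A, C, B are collinear ∩ DB ⟂ AC]
2. B_y = -1477/226  [A, C, B are collinear ∩ DB ⟂ AC]
   → B = (671/226, -1477/226)

B = (671/226, -1477/226)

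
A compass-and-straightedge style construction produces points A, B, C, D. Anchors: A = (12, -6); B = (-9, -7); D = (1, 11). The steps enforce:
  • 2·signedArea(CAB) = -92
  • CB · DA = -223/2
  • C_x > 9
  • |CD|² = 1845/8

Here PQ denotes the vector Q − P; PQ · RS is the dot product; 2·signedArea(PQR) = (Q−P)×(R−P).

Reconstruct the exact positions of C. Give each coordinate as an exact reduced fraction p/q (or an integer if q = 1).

1. C_x = 37/4  [2·signedArea(CAB) = -92 ∩ CB · DA = -223/2]
2. C_y = -7/4  [2·signedArea(CAB) = -92 ∩ CB · DA = -223/2]
   → C = (37/4, -7/4)

C = (37/4, -7/4)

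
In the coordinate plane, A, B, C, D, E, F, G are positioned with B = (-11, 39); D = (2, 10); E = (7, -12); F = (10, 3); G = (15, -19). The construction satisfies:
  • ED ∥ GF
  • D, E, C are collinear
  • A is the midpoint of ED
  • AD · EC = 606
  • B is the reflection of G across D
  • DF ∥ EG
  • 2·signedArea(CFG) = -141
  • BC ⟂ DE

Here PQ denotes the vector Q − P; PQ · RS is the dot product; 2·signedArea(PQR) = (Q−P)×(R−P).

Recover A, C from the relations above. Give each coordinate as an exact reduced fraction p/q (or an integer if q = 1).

A = (9/2, -1)
C = (-2497/509, 20556/509)

1. A_x = 9/2  [A is the midpoint of ED]
2. A_y = -1  [A is the midpoint of ED]
   → A = (9/2, -1)
3. C_x = -2497/509  [D, E, C are collinear ∩ BC ⟂ DE]
4. C_y = 20556/509  [D, E, C are collinear ∩ BC ⟂ DE]
   → C = (-2497/509, 20556/509)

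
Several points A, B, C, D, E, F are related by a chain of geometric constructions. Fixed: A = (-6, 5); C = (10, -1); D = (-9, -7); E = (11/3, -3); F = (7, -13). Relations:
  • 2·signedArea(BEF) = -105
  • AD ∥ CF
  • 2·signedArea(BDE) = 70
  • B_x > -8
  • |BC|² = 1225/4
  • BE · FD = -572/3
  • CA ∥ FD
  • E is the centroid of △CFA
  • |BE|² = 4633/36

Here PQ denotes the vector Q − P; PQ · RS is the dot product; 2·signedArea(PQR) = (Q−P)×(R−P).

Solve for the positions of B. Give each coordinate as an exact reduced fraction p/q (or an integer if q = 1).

1. B_x = -15/2  [2·signedArea(BEF) = -105 ∩ 2·signedArea(BDE) = 70]
2. B_y = -1  [2·signedArea(BEF) = -105 ∩ 2·signedArea(BDE) = 70]
   → B = (-15/2, -1)

B = (-15/2, -1)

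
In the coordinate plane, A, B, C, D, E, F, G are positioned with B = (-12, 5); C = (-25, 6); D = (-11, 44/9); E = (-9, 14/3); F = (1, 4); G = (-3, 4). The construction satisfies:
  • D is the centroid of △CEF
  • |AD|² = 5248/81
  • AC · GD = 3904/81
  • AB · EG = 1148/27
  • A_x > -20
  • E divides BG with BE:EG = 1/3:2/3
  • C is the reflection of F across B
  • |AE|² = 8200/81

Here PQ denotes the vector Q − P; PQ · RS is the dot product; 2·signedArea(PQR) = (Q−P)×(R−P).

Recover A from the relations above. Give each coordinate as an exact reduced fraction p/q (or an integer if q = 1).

1. A_x = -19  [line 8·x + -8/9·y + 12728/81 = 0 ∩ |AD|² = 5248/81]
2. A_y = 52/9  [line 8·x + -8/9·y + 12728/81 = 0 ∩ |AD|² = 5248/81]
   → A = (-19, 52/9)

A = (-19, 52/9)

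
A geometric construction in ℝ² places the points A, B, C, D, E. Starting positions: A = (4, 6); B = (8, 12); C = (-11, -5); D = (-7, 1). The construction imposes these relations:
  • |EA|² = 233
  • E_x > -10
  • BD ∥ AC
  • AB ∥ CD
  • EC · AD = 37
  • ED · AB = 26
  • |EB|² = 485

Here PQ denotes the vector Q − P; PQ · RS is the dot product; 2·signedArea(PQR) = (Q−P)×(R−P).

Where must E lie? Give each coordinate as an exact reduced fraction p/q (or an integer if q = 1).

1. E_x = -9  [ED · AB = 26 ∩ EC · AD = 37]
2. E_y = -2  [ED · AB = 26 ∩ EC · AD = 37]
   → E = (-9, -2)

E = (-9, -2)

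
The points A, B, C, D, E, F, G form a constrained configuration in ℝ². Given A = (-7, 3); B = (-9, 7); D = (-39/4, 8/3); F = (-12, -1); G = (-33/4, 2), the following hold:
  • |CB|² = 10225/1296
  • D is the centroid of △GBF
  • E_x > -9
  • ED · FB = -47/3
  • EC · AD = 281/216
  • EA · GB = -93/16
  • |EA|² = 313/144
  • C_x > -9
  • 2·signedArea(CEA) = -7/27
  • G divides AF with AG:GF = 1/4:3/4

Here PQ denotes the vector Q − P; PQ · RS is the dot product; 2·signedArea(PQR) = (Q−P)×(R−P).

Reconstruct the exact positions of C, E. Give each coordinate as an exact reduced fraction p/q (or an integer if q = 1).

1. E_x = -97/12  [ED · FB = -47/3 ∩ EA · GB = -93/16]
2. E_y = 4  [ED · FB = -47/3 ∩ EA · GB = -93/16]
   → E = (-97/12, 4)
3. C_x = -103/12  [2·signedArea(CEA) = -7/27 ∩ EC · AD = 281/216]
4. C_y = 38/9  [2·signedArea(CEA) = -7/27 ∩ EC · AD = 281/216]
   → C = (-103/12, 38/9)

C = (-103/12, 38/9)
E = (-97/12, 4)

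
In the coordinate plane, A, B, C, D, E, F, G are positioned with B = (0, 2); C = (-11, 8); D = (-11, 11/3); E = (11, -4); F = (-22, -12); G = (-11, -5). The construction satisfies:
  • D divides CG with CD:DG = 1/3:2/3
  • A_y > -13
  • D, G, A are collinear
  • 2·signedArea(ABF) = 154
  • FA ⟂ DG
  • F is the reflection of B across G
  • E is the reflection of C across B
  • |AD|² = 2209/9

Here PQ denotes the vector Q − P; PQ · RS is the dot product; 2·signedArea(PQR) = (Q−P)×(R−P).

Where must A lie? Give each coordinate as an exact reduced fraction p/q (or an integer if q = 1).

1. A_x = -11  [D, G, A are collinear ∩ FA ⟂ DG]
2. A_y = -12  [D, G, A are collinear ∩ FA ⟂ DG]
   → A = (-11, -12)

A = (-11, -12)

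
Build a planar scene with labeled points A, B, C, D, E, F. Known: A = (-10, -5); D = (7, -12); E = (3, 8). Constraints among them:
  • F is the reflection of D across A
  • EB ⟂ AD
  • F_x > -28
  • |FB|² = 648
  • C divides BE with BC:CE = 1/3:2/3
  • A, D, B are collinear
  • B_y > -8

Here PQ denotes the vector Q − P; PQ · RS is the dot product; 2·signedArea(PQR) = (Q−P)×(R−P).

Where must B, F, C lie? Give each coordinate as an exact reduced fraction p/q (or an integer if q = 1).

B = (-45/13, -100/13)
C = (-17/13, -32/13)
F = (-27, 2)

1. B_x = -45/13  [A, D, B are collinear ∩ EB ⟂ AD]
2. B_y = -100/13  [A, D, B are collinear ∩ EB ⟂ AD]
   → B = (-45/13, -100/13)
3. F_x = -27  [F is the reflection of D across A]
4. F_y = 2  [F is the reflection of D across A]
   → F = (-27, 2)
5. C_x = -17/13  [C divides BE with BC:CE = 1/3:2/3]
6. C_y = -32/13  [C divides BE with BC:CE = 1/3:2/3]
   → C = (-17/13, -32/13)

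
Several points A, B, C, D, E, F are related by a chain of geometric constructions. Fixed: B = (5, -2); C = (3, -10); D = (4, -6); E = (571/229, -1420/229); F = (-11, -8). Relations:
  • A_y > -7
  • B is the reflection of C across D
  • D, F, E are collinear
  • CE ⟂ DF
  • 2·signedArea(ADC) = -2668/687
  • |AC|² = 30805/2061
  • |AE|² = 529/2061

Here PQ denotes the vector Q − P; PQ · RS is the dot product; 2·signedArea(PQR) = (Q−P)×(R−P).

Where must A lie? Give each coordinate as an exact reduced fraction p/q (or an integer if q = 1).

A = (686/229, -4214/687)

1. A_x = 686/229  [line 4·x + -1·y + -12446/687 = 0 ∩ |AC|² = 30805/2061]
2. A_y = -4214/687  [line 4·x + -1·y + -12446/687 = 0 ∩ |AC|² = 30805/2061]
   → A = (686/229, -4214/687)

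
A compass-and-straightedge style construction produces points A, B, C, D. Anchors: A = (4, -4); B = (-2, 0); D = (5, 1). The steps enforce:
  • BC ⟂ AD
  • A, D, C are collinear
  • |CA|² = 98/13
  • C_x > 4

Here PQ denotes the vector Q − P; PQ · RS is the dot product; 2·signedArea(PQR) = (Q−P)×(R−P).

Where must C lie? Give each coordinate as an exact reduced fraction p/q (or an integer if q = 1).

C = (59/13, -17/13)

1. C_x = 59/13  [A, D, C are collinear ∩ BC ⟂ AD]
2. C_y = -17/13  [A, D, C are collinear ∩ BC ⟂ AD]
   → C = (59/13, -17/13)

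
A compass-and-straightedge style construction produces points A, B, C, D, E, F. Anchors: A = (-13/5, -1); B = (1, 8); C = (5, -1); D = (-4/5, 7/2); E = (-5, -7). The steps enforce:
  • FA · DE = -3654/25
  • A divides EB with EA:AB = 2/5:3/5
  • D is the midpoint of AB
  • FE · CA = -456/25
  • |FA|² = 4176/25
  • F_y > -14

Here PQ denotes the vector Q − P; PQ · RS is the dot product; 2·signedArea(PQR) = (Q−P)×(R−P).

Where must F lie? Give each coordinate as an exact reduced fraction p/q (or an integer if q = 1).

1. F_x = -37/5  [FA · DE = -3654/25 ∩ FE · CA = -456/25]
2. F_y = -13  [FA · DE = -3654/25 ∩ FE · CA = -456/25]
   → F = (-37/5, -13)

F = (-37/5, -13)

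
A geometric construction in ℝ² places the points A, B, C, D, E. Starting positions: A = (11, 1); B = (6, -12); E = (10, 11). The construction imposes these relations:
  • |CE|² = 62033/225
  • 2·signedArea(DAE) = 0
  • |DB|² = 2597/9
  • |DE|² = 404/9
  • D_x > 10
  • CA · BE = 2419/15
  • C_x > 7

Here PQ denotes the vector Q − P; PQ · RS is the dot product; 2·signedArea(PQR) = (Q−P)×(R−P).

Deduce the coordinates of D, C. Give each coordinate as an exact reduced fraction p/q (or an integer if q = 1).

1. D_x = 32/3  [line -10·x + -1·y + 111 = 0 ∩ |DE|² = 404/9]
2. D_y = 13/3  [line -10·x + -1·y + 111 = 0 ∩ |DE|² = 404/9]
   → D = (32/3, 13/3)
3. C_x = 118/15  [line -4·x + -23·y + -1414/15 = 0 ∩ |CE|² = 62033/225]
4. C_y = -82/15  [line -4·x + -23·y + -1414/15 = 0 ∩ |CE|² = 62033/225]
   → C = (118/15, -82/15)

C = (118/15, -82/15)
D = (32/3, 13/3)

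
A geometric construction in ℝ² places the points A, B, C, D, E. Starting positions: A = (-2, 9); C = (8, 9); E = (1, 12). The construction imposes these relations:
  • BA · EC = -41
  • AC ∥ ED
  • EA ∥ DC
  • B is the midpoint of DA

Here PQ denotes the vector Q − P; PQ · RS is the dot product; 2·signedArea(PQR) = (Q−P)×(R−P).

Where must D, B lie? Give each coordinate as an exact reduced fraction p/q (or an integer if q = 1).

1. D_x = 11  [EA ∥ DC ∩ AC ∥ ED]
2. D_y = 12  [EA ∥ DC ∩ AC ∥ ED]
   → D = (11, 12)
3. B_x = 9/2  [B is the midpoint of DA]
4. B_y = 21/2  [B is the midpoint of DA]
   → B = (9/2, 21/2)

B = (9/2, 21/2)
D = (11, 12)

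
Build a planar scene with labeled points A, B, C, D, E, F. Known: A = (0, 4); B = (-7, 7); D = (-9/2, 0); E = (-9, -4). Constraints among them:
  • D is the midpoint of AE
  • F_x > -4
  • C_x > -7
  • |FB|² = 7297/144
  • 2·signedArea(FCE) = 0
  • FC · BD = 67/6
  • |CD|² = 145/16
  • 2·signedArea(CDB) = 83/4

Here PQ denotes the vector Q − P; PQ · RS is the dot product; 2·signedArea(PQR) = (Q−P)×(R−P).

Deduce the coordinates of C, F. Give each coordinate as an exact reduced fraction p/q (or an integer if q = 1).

C = (-27/4, -2)
F = (-15/4, 2/3)

1. C_x = -27/4  [line -7·x + -5/2·y + -209/4 = 0 ∩ |CD|² = 145/16]
2. C_y = -2  [line -7·x + -5/2·y + -209/4 = 0 ∩ |CD|² = 145/16]
   → C = (-27/4, -2)
3. F_x = -15/4  [2·signedArea(FCE) = 0 ∩ FC · BD = 67/6]
4. F_y = 2/3  [2·signedArea(FCE) = 0 ∩ FC · BD = 67/6]
   → F = (-15/4, 2/3)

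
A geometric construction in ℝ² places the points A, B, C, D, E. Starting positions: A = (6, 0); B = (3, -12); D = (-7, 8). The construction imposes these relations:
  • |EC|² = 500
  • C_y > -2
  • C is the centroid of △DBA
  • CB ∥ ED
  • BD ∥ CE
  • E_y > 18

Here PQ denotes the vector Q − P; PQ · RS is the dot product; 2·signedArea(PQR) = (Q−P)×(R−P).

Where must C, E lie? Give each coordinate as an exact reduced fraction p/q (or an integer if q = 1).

C = (2/3, -4/3)
E = (-28/3, 56/3)

1. C_x = 2/3  [C is the centroid of △DBA]
2. C_y = -4/3  [C is the centroid of △DBA]
   → C = (2/3, -4/3)
3. E_x = -28/3  [CB ∥ ED ∩ BD ∥ CE]
4. E_y = 56/3  [CB ∥ ED ∩ BD ∥ CE]
   → E = (-28/3, 56/3)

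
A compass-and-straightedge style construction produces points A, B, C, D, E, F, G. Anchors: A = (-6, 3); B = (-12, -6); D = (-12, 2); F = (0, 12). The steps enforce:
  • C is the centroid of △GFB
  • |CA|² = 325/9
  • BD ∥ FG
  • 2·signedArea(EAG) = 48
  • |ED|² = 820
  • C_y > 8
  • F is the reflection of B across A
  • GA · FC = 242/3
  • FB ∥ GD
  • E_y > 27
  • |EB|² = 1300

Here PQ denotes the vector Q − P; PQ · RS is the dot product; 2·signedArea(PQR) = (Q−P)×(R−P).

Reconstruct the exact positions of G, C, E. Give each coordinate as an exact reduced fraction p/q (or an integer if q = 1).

1. G_x = 0  [FB ∥ GD ∩ BD ∥ FG]
2. G_y = 20  [FB ∥ GD ∩ BD ∥ FG]
   → G = (0, 20)
3. C_x = -4  [C is the centroid of △GFB]
4. C_y = 26/3  [C is the centroid of △GFB]
   → C = (-4, 26/3)
5. E_x = 0  [line -17·x + 6·y + -168 = 0 ∩ |ED|² = 820]
6. E_y = 28  [line -17·x + 6·y + -168 = 0 ∩ |ED|² = 820]
   → E = (0, 28)

C = (-4, 26/3)
E = (0, 28)
G = (0, 20)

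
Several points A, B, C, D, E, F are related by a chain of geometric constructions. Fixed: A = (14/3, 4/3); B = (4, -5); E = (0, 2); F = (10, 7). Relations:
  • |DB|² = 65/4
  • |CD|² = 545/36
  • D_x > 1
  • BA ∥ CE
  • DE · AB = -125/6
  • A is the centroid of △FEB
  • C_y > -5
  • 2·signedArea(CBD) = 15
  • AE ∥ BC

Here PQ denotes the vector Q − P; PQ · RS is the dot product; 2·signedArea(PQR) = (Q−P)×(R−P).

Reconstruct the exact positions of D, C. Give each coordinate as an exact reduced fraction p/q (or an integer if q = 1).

C = (-2/3, -13/3)
D = (2, -3/2)

1. C_x = -2/3  [BA ∥ CE ∩ AE ∥ BC]
2. C_y = -13/3  [BA ∥ CE ∩ AE ∥ BC]
   → C = (-2/3, -13/3)
3. D_x = 2  [DE · AB = -125/6 ∩ 2·signedArea(CBD) = 15]
4. D_y = -3/2  [DE · AB = -125/6 ∩ 2·signedArea(CBD) = 15]
   → D = (2, -3/2)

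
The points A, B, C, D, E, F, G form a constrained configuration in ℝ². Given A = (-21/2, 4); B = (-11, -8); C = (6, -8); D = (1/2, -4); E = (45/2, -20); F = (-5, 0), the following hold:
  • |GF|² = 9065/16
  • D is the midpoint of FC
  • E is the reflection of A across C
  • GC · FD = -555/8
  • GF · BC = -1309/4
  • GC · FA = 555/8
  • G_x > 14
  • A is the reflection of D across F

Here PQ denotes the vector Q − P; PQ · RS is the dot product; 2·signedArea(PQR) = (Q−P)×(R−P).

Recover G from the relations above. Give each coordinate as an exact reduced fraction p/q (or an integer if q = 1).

G = (57/4, -14)

1. G_x = 57/4  [GC · FD = -555/8 ∩ GF · BC = -1309/4]
2. G_y = -14  [GC · FD = -555/8 ∩ GF · BC = -1309/4]
   → G = (57/4, -14)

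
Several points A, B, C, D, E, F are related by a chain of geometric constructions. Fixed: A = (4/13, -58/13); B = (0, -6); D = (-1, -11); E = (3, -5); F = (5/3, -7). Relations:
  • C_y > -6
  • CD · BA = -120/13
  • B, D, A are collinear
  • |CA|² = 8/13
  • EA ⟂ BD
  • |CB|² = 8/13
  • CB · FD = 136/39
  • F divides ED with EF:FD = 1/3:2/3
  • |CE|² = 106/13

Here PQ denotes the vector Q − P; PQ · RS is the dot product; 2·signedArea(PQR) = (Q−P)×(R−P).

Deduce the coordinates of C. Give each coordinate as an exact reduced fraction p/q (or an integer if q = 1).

1. C_x = 2/13  [CB · FD = 136/39 ∩ CD · BA = -120/13]
2. C_y = -68/13  [CB · FD = 136/39 ∩ CD · BA = -120/13]
   → C = (2/13, -68/13)

C = (2/13, -68/13)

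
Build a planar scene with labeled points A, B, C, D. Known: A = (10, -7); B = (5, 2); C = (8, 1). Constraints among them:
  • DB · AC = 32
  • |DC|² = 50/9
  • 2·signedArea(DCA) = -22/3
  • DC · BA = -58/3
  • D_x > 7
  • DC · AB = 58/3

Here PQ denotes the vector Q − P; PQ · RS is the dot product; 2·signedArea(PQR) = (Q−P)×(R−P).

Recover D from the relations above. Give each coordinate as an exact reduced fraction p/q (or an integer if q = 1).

1. D_x = 23/3  [DC · BA = -58/3 ∩ DB · AC = 32]
2. D_y = -4/3  [DC · BA = -58/3 ∩ DB · AC = 32]
   → D = (23/3, -4/3)

D = (23/3, -4/3)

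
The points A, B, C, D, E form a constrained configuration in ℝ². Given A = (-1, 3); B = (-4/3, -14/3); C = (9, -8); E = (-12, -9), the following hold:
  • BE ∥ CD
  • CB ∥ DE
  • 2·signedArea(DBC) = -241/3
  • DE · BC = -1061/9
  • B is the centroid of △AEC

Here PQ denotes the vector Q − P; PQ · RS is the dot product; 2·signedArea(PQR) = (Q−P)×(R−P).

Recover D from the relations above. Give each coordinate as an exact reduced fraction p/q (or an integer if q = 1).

D = (-5/3, -37/3)

1. D_x = -5/3  [CB ∥ DE ∩ BE ∥ CD]
2. D_y = -37/3  [CB ∥ DE ∩ BE ∥ CD]
   → D = (-5/3, -37/3)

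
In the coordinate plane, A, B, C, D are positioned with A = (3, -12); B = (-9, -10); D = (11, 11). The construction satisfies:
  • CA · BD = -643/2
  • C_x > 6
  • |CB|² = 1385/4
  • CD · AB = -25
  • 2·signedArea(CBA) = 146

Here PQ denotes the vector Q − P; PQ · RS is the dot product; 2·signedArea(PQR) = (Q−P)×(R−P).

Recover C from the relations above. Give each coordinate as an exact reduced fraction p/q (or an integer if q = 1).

C = (7, -1/2)

1. C_x = 7  [CD · AB = -25 ∩ 2·signedArea(CBA) = 146]
2. C_y = -1/2  [CD · AB = -25 ∩ 2·signedArea(CBA) = 146]
   → C = (7, -1/2)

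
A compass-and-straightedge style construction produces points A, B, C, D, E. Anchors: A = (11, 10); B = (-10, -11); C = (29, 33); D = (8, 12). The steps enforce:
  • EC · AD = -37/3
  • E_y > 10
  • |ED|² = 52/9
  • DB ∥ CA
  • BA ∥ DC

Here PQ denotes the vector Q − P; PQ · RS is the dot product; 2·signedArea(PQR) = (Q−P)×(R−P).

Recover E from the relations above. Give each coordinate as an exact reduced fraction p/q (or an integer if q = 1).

1. E_x = 10  [line 3·x + -2·y + -26/3 = 0 ∩ |ED|² = 52/9]
2. E_y = 32/3  [line 3·x + -2·y + -26/3 = 0 ∩ |ED|² = 52/9]
   → E = (10, 32/3)

E = (10, 32/3)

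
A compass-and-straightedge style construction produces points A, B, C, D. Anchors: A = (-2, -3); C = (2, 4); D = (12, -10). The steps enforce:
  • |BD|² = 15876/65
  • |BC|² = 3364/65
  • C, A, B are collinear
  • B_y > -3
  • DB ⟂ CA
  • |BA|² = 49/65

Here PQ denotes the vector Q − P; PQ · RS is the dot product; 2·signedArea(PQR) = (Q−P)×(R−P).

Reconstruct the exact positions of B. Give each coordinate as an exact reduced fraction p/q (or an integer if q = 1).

B = (-102/65, -146/65)

1. B_x = -102/65  [C, A, B are collinear ∩ DB ⟂ CA]
2. B_y = -146/65  [C, A, B are collinear ∩ DB ⟂ CA]
   → B = (-102/65, -146/65)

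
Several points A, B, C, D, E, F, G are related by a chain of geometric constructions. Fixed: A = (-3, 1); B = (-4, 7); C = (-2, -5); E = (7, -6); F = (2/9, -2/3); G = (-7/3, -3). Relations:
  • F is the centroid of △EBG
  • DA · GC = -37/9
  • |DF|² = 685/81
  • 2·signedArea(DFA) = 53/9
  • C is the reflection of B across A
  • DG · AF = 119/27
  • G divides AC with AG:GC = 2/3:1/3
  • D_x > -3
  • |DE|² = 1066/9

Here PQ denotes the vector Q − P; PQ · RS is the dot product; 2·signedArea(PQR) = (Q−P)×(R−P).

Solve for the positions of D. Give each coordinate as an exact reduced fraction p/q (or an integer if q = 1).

1. D_x = -8/3  [2·signedArea(DFA) = 53/9 ∩ DA · GC = -37/9]
2. D_y = -1  [2·signedArea(DFA) = 53/9 ∩ DA · GC = -37/9]
   → D = (-8/3, -1)

D = (-8/3, -1)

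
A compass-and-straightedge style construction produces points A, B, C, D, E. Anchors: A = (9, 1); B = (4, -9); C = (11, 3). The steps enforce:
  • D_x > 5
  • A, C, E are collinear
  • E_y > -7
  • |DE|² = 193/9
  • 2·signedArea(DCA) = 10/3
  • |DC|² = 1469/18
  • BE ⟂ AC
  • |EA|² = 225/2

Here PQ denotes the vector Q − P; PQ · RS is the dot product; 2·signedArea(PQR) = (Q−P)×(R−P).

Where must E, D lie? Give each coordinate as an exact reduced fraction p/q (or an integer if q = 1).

1. E_x = 3/2  [A, C, E are collinear ∩ BE ⟂ AC]
2. E_y = -13/2  [A, C, E are collinear ∩ BE ⟂ AC]
   → E = (3/2, -13/2)
3. D_x = 11/2  [line 2·x + -2·y + -58/3 = 0 ∩ |DE|² = 193/9]
4. D_y = -25/6  [line 2·x + -2·y + -58/3 = 0 ∩ |DE|² = 193/9]
   → D = (11/2, -25/6)

D = (11/2, -25/6)
E = (3/2, -13/2)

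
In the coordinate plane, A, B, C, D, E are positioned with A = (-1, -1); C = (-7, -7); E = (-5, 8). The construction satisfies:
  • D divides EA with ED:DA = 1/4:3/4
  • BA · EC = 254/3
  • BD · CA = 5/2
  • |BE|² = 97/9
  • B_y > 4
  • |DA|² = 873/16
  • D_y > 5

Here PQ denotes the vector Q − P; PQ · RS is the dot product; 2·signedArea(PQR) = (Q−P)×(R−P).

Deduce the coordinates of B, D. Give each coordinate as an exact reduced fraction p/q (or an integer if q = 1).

1. D_x = -4  [D divides EA with ED:DA = 1/4:3/4]
2. D_y = 23/4  [D divides EA with ED:DA = 1/4:3/4]
   → D = (-4, 23/4)
3. B_x = -11/3  [BA · EC = 254/3 ∩ BD · CA = 5/2]
4. B_y = 5  [BA · EC = 254/3 ∩ BD · CA = 5/2]
   → B = (-11/3, 5)

B = (-11/3, 5)
D = (-4, 23/4)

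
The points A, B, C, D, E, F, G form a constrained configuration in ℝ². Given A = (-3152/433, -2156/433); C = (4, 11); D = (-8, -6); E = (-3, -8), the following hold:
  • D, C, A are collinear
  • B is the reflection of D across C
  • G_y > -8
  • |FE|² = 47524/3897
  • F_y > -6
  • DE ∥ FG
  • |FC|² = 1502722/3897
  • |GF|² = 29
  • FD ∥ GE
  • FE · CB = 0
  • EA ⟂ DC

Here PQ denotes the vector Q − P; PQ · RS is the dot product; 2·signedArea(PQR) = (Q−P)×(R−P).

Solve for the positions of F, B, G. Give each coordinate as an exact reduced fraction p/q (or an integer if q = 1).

B = (16, 28)
F = (-7603/1299, -2592/433)
G = (-1108/1299, -3458/433)

1. B_x = 16  [B is the reflection of D across C]
2. B_y = 28  [B is the reflection of D across C]
   → B = (16, 28)
3. F_x = -7603/1299  [line -12·x + -17·y + -172 = 0 ∩ |FE|² = 47524/3897]
4. F_y = -2592/433  [line -12·x + -17·y + -172 = 0 ∩ |FE|² = 47524/3897]
   → F = (-7603/1299, -2592/433)
5. G_x = -1108/1299  [FD ∥ GE ∩ DE ∥ FG]
6. G_y = -3458/433  [FD ∥ GE ∩ DE ∥ FG]
   → G = (-1108/1299, -3458/433)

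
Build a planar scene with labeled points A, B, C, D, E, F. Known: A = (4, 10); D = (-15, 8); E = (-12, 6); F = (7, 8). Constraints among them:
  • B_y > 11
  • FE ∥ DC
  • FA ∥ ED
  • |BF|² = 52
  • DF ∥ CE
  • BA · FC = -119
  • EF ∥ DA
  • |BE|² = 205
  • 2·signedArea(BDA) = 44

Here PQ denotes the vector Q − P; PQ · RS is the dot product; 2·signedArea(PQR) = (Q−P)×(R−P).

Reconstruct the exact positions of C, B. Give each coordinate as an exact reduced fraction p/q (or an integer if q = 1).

1. C_x = -34  [DF ∥ CE ∩ FE ∥ DC]
2. C_y = 6  [DF ∥ CE ∩ FE ∥ DC]
   → C = (-34, 6)
3. B_x = 1  [BA · FC = -119 ∩ 2·signedArea(BDA) = 44]
4. B_y = 12  [BA · FC = -119 ∩ 2·signedArea(BDA) = 44]
   → B = (1, 12)

B = (1, 12)
C = (-34, 6)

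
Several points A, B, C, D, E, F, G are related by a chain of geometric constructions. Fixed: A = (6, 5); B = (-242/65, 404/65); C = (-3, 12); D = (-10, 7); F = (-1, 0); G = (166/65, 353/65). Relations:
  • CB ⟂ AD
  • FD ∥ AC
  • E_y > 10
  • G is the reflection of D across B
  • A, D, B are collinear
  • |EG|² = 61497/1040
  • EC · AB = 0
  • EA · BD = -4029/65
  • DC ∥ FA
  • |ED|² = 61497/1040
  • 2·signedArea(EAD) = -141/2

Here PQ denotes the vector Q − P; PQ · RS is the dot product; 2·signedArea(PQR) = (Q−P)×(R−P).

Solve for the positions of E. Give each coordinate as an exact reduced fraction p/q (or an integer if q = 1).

1. E_x = -827/260  [EC · AB = 0 ∩ 2·signedArea(EAD) = -141/2]
2. E_y = 686/65  [EC · AB = 0 ∩ 2·signedArea(EAD) = -141/2]
   → E = (-827/260, 686/65)

E = (-827/260, 686/65)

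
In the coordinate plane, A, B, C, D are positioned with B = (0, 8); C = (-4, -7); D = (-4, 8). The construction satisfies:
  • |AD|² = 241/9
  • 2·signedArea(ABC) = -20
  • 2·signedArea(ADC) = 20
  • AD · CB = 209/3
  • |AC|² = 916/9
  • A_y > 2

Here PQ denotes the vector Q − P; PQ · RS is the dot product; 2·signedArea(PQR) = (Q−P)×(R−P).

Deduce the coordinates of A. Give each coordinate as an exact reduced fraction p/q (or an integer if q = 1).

A = (-8/3, 3)

1. A_x = -8/3  [2·signedArea(ABC) = -20 ∩ AD · CB = 209/3]
2. A_y = 3  [2·signedArea(ABC) = -20 ∩ AD · CB = 209/3]
   → A = (-8/3, 3)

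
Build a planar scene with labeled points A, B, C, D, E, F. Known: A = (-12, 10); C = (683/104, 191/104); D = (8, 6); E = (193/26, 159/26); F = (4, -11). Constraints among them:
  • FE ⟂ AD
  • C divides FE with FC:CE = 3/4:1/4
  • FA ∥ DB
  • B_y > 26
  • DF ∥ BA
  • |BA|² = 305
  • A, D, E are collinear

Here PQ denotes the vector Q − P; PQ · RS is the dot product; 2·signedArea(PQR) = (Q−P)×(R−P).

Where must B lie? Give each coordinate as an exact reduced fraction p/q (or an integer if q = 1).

B = (-8, 27)

1. B_x = -8  [DF ∥ BA ∩ FA ∥ DB]
2. B_y = 27  [DF ∥ BA ∩ FA ∥ DB]
   → B = (-8, 27)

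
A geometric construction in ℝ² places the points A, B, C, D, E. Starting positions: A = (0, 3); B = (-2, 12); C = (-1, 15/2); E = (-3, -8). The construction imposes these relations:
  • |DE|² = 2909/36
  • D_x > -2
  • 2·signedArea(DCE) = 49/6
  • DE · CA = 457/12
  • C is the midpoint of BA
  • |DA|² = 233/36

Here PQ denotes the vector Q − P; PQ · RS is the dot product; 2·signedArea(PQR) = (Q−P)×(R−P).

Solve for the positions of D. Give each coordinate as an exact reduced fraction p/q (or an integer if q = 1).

D = (-4/3, 5/6)

1. D_x = -4/3  [DE · CA = 457/12 ∩ 2·signedArea(DCE) = 49/6]
2. D_y = 5/6  [DE · CA = 457/12 ∩ 2·signedArea(DCE) = 49/6]
   → D = (-4/3, 5/6)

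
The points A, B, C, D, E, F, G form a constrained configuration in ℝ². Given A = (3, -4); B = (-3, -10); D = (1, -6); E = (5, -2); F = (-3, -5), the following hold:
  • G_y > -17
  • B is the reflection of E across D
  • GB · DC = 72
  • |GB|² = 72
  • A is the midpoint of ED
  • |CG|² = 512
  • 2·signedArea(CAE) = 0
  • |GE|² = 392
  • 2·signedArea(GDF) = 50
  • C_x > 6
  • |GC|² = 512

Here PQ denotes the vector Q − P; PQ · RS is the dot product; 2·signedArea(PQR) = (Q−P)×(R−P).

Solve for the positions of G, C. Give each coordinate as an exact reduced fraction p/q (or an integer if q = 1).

1. G_x = -9  [line -1·x + -4·y + -73 = 0 ∩ |GE|² = 392]
2. G_y = -16  [line -1·x + -4·y + -73 = 0 ∩ |GE|² = 392]
   → G = (-9, -16)
3. C_x = 7  [2·signedArea(CAE) = 0 ∩ GB · DC = 72]
4. C_y = 0  [2·signedArea(CAE) = 0 ∩ GB · DC = 72]
   → C = (7, 0)

C = (7, 0)
G = (-9, -16)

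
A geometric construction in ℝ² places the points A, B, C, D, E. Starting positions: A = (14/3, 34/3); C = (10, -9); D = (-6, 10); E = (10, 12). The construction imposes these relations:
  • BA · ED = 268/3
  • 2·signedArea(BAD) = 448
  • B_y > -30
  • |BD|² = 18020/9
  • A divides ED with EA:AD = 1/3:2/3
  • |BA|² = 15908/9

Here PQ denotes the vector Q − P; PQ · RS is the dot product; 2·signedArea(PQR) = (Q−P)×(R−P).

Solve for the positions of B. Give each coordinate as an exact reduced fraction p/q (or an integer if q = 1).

1. B_x = 46/3  [2·signedArea(BAD) = 448 ∩ BA · ED = 268/3]
2. B_y = -88/3  [2·signedArea(BAD) = 448 ∩ BA · ED = 268/3]
   → B = (46/3, -88/3)

B = (46/3, -88/3)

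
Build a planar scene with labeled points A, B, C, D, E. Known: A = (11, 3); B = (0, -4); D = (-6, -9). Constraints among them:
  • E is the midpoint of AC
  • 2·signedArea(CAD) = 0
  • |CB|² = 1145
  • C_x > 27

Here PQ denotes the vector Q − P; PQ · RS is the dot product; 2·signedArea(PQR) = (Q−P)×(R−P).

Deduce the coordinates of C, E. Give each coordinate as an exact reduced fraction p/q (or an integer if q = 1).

C = (28, 15)
E = (39/2, 9)

1. C_x = 28  [line 12·x + -17·y + -81 = 0 ∩ |CB|² = 1145]
2. C_y = 15  [line 12·x + -17·y + -81 = 0 ∩ |CB|² = 1145]
   → C = (28, 15)
3. E_x = 39/2  [E is the midpoint of AC]
4. E_y = 9  [E is the midpoint of AC]
   → E = (39/2, 9)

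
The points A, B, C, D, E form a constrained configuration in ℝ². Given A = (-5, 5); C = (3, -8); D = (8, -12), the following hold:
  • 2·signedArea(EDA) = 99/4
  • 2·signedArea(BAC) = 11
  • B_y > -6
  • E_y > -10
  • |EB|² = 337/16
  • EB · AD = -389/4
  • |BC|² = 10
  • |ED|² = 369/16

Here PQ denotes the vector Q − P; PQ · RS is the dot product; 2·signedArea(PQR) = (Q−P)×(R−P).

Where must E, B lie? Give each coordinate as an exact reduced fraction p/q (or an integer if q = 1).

B = (2, -5)
E = (17/4, -9)

1. E_x = 17/4  [line -17·x + -13·y + -179/4 = 0 ∩ |ED|² = 369/16]
2. E_y = -9  [line -17·x + -13·y + -179/4 = 0 ∩ |ED|² = 369/16]
   → E = (17/4, -9)
3. B_x = 2  [2·signedArea(BAC) = 11 ∩ EB · AD = -389/4]
4. B_y = -5  [2·signedArea(BAC) = 11 ∩ EB · AD = -389/4]
   → B = (2, -5)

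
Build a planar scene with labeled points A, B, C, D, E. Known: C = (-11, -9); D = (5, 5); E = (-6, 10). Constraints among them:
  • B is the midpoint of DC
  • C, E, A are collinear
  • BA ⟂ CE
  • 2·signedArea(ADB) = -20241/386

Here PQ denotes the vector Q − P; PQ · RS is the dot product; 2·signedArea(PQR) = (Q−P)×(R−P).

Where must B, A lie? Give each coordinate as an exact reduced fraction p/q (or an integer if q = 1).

A = (-3381/386, -187/386)
B = (-3, -2)

1. B_x = -3  [B is the midpoint of DC]
2. B_y = -2  [B is the midpoint of DC]
   → B = (-3, -2)
3. A_x = -3381/386  [C, E, A are collinear ∩ BA ⟂ CE]
4. A_y = -187/386  [C, E, A are collinear ∩ BA ⟂ CE]
   → A = (-3381/386, -187/386)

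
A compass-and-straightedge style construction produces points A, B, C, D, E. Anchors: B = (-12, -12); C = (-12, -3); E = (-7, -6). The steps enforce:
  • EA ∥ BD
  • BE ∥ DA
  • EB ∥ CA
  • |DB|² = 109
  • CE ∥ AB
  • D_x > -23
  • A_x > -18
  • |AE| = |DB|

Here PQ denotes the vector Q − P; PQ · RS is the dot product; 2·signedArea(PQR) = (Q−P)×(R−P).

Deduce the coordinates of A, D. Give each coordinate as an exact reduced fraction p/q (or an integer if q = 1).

1. A_x = -17  [CE ∥ AB ∩ EB ∥ CA]
2. A_y = -9  [CE ∥ AB ∩ EB ∥ CA]
   → A = (-17, -9)
3. D_x = -22  [BE ∥ DA ∩ EA ∥ BD]
4. D_y = -15  [BE ∥ DA ∩ EA ∥ BD]
   → D = (-22, -15)

A = (-17, -9)
D = (-22, -15)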